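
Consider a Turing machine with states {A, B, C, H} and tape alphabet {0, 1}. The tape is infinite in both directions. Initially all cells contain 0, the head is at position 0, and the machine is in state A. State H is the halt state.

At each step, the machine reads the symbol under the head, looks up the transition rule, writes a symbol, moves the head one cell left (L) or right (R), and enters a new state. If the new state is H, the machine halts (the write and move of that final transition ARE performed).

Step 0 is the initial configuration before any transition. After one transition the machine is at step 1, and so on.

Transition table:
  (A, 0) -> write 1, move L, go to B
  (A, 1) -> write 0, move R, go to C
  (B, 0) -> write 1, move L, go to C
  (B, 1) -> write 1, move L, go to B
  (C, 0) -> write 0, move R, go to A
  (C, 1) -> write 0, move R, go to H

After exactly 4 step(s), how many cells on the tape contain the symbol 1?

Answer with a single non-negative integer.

Step 1: in state A at pos 0, read 0 -> (A,0)->write 1,move L,goto B. Now: state=B, head=-1, tape[-2..1]=0010 (head:  ^)
Step 2: in state B at pos -1, read 0 -> (B,0)->write 1,move L,goto C. Now: state=C, head=-2, tape[-3..1]=00110 (head:  ^)
Step 3: in state C at pos -2, read 0 -> (C,0)->write 0,move R,goto A. Now: state=A, head=-1, tape[-3..1]=00110 (head:   ^)
Step 4: in state A at pos -1, read 1 -> (A,1)->write 0,move R,goto C. Now: state=C, head=0, tape[-3..1]=00010 (head:    ^)
Cells containing 1 after step 4: {0} -> 1 cell(s)

Answer: 1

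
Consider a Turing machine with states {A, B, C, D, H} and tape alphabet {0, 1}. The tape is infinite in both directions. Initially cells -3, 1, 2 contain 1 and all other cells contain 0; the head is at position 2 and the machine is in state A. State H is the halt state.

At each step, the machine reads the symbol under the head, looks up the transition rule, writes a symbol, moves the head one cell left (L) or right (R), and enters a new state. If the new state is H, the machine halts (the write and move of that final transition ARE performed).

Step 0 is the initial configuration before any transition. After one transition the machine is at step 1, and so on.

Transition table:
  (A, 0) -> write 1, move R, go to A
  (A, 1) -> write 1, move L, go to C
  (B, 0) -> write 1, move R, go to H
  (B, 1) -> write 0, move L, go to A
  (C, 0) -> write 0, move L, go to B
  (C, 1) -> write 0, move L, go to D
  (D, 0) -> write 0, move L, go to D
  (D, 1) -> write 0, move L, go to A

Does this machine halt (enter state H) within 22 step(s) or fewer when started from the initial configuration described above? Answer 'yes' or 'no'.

Answer: yes

Derivation:
Step 1: in state A at pos 2, read 1 -> (A,1)->write 1,move L,goto C. Now: state=C, head=1, tape[-4..3]=01000110 (head:      ^)
Step 2: in state C at pos 1, read 1 -> (C,1)->write 0,move L,goto D. Now: state=D, head=0, tape[-4..3]=01000010 (head:     ^)
Step 3: in state D at pos 0, read 0 -> (D,0)->write 0,move L,goto D. Now: state=D, head=-1, tape[-4..3]=01000010 (head:    ^)
Step 4: in state D at pos -1, read 0 -> (D,0)->write 0,move L,goto D. Now: state=D, head=-2, tape[-4..3]=01000010 (head:   ^)
Step 5: in state D at pos -2, read 0 -> (D,0)->write 0,move L,goto D. Now: state=D, head=-3, tape[-4..3]=01000010 (head:  ^)
Step 6: in state D at pos -3, read 1 -> (D,1)->write 0,move L,goto A. Now: state=A, head=-4, tape[-5..3]=000000010 (head:  ^)
Step 7: in state A at pos -4, read 0 -> (A,0)->write 1,move R,goto A. Now: state=A, head=-3, tape[-5..3]=010000010 (head:   ^)
Step 8: in state A at pos -3, read 0 -> (A,0)->write 1,move R,goto A. Now: state=A, head=-2, tape[-5..3]=011000010 (head:    ^)
Step 9: in state A at pos -2, read 0 -> (A,0)->write 1,move R,goto A. Now: state=A, head=-1, tape[-5..3]=011100010 (head:     ^)
Step 10: in state A at pos -1, read 0 -> (A,0)->write 1,move R,goto A. Now: state=A, head=0, tape[-5..3]=011110010 (head:      ^)
Step 11: in state A at pos 0, read 0 -> (A,0)->write 1,move R,goto A. Now: state=A, head=1, tape[-5..3]=011111010 (head:       ^)
Step 12: in state A at pos 1, read 0 -> (A,0)->write 1,move R,goto A. Now: state=A, head=2, tape[-5..3]=011111110 (head:        ^)
Step 13: in state A at pos 2, read 1 -> (A,1)->write 1,move L,goto C. Now: state=C, head=1, tape[-5..3]=011111110 (head:       ^)
Step 14: in state C at pos 1, read 1 -> (C,1)->write 0,move L,goto D. Now: state=D, head=0, tape[-5..3]=011111010 (head:      ^)
Step 15: in state D at pos 0, read 1 -> (D,1)->write 0,move L,goto A. Now: state=A, head=-1, tape[-5..3]=011110010 (head:     ^)
Step 16: in state A at pos -1, read 1 -> (A,1)->write 1,move L,goto C. Now: state=C, head=-2, tape[-5..3]=011110010 (head:    ^)
Step 17: in state C at pos -2, read 1 -> (C,1)->write 0,move L,goto D. Now: state=D, head=-3, tape[-5..3]=011010010 (head:   ^)
Step 18: in state D at pos -3, read 1 -> (D,1)->write 0,move L,goto A. Now: state=A, head=-4, tape[-5..3]=010010010 (head:  ^)
Step 19: in state A at pos -4, read 1 -> (A,1)->write 1,move L,goto C. Now: state=C, head=-5, tape[-6..3]=0010010010 (head:  ^)
Step 20: in state C at pos -5, read 0 -> (C,0)->write 0,move L,goto B. Now: state=B, head=-6, tape[-7..3]=00010010010 (head:  ^)
Step 21: in state B at pos -6, read 0 -> (B,0)->write 1,move R,goto H. Now: state=H, head=-5, tape[-7..3]=01010010010 (head:   ^)
State H reached at step 21; 21 <= 22 -> yes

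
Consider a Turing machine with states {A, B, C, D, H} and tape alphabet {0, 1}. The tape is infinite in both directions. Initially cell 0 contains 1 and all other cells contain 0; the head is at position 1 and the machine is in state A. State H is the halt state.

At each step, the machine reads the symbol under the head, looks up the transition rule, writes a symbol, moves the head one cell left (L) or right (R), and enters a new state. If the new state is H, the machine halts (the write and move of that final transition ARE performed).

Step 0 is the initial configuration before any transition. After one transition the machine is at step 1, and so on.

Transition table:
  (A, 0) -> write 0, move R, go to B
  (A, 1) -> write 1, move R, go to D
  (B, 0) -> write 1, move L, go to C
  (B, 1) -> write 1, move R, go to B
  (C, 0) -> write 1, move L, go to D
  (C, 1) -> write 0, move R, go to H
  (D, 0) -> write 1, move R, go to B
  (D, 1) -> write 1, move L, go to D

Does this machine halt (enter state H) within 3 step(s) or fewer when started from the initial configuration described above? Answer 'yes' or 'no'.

Step 1: in state A at pos 1, read 0 -> (A,0)->write 0,move R,goto B. Now: state=B, head=2, tape[-1..3]=01000 (head:    ^)
Step 2: in state B at pos 2, read 0 -> (B,0)->write 1,move L,goto C. Now: state=C, head=1, tape[-1..3]=01010 (head:   ^)
Step 3: in state C at pos 1, read 0 -> (C,0)->write 1,move L,goto D. Now: state=D, head=0, tape[-1..3]=01110 (head:  ^)
After 3 step(s): state = D (not H) -> not halted within 3 -> no

Answer: no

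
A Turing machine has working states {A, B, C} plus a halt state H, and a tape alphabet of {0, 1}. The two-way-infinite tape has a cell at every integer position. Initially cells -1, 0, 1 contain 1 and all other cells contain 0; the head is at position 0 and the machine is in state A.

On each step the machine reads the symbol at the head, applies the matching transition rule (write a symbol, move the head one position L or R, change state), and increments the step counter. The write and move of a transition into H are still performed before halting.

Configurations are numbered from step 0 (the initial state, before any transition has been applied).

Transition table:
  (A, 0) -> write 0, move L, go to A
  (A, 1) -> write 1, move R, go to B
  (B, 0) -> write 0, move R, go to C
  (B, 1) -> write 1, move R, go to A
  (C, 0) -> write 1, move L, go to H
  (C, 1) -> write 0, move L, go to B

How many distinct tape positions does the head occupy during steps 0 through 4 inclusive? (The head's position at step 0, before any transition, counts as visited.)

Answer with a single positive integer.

Answer: 3

Derivation:
Step 1: in state A at pos 0, read 1 -> (A,1)->write 1,move R,goto B. Now: state=B, head=1, tape[-2..2]=01110 (head:    ^)
Step 2: in state B at pos 1, read 1 -> (B,1)->write 1,move R,goto A. Now: state=A, head=2, tape[-2..3]=011100 (head:     ^)
Step 3: in state A at pos 2, read 0 -> (A,0)->write 0,move L,goto A. Now: state=A, head=1, tape[-2..3]=011100 (head:    ^)
Step 4: in state A at pos 1, read 1 -> (A,1)->write 1,move R,goto B. Now: state=B, head=2, tape[-2..3]=011100 (head:     ^)
Head positions at steps 0..4: starting at 0, distinct positions visited = {0, 1, 2} -> 3 position(s)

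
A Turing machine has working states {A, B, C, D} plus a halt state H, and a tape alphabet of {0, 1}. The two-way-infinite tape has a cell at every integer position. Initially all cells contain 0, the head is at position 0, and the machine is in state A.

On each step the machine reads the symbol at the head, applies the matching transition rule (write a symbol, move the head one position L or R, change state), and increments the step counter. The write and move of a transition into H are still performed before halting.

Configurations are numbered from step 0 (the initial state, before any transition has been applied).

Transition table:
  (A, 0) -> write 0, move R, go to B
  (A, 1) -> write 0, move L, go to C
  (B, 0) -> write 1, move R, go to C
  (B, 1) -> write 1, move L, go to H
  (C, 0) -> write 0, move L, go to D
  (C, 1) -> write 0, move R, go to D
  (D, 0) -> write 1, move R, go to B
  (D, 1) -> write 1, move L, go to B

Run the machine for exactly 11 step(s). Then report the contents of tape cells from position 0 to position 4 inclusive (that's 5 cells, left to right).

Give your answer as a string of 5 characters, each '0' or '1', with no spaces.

Answer: 10110

Derivation:
Step 1: in state A at pos 0, read 0 -> (A,0)->write 0,move R,goto B. Now: state=B, head=1, tape[-1..2]=0000 (head:   ^)
Step 2: in state B at pos 1, read 0 -> (B,0)->write 1,move R,goto C. Now: state=C, head=2, tape[-1..3]=00100 (head:    ^)
Step 3: in state C at pos 2, read 0 -> (C,0)->write 0,move L,goto D. Now: state=D, head=1, tape[-1..3]=00100 (head:   ^)
Step 4: in state D at pos 1, read 1 -> (D,1)->write 1,move L,goto B. Now: state=B, head=0, tape[-1..3]=00100 (head:  ^)
Step 5: in state B at pos 0, read 0 -> (B,0)->write 1,move R,goto C. Now: state=C, head=1, tape[-1..3]=01100 (head:   ^)
Step 6: in state C at pos 1, read 1 -> (C,1)->write 0,move R,goto D. Now: state=D, head=2, tape[-1..3]=01000 (head:    ^)
Step 7: in state D at pos 2, read 0 -> (D,0)->write 1,move R,goto B. Now: state=B, head=3, tape[-1..4]=010100 (head:     ^)
Step 8: in state B at pos 3, read 0 -> (B,0)->write 1,move R,goto C. Now: state=C, head=4, tape[-1..5]=0101100 (head:      ^)
Step 9: in state C at pos 4, read 0 -> (C,0)->write 0,move L,goto D. Now: state=D, head=3, tape[-1..5]=0101100 (head:     ^)
Step 10: in state D at pos 3, read 1 -> (D,1)->write 1,move L,goto B. Now: state=B, head=2, tape[-1..5]=0101100 (head:    ^)
Step 11: in state B at pos 2, read 1 -> (B,1)->write 1,move L,goto H. Now: state=H, head=1, tape[-1..5]=0101100 (head:   ^)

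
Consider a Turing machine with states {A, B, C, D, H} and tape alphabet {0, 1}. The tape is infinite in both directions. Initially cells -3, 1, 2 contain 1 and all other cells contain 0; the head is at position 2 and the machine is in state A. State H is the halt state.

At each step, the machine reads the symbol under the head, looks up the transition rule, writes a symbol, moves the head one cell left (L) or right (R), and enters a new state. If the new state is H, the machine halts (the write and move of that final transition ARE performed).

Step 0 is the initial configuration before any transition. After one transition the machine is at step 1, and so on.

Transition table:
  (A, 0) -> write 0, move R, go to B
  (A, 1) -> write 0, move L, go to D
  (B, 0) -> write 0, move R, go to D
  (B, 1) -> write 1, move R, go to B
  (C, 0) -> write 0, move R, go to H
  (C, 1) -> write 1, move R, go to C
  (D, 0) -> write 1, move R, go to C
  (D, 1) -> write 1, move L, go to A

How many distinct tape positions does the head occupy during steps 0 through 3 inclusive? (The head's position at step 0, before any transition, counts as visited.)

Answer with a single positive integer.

Answer: 3

Derivation:
Step 1: in state A at pos 2, read 1 -> (A,1)->write 0,move L,goto D. Now: state=D, head=1, tape[-4..3]=01000100 (head:      ^)
Step 2: in state D at pos 1, read 1 -> (D,1)->write 1,move L,goto A. Now: state=A, head=0, tape[-4..3]=01000100 (head:     ^)
Step 3: in state A at pos 0, read 0 -> (A,0)->write 0,move R,goto B. Now: state=B, head=1, tape[-4..3]=01000100 (head:      ^)
Head positions at steps 0..3: starting at 2, distinct positions visited = {0, 1, 2} -> 3 position(s)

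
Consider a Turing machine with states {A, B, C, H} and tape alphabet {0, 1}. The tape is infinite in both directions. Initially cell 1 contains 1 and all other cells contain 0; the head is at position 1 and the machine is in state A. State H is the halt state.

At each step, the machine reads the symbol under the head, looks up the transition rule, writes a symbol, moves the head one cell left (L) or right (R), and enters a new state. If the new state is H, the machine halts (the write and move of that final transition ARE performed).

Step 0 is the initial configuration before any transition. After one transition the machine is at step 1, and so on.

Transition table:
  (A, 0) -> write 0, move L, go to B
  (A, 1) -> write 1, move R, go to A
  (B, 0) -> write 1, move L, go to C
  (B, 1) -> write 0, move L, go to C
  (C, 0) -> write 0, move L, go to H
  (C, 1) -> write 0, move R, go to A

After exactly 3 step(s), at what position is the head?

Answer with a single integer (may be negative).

Answer: 0

Derivation:
Step 1: in state A at pos 1, read 1 -> (A,1)->write 1,move R,goto A. Now: state=A, head=2, tape[0..3]=0100 (head:   ^)
Step 2: in state A at pos 2, read 0 -> (A,0)->write 0,move L,goto B. Now: state=B, head=1, tape[0..3]=0100 (head:  ^)
Step 3: in state B at pos 1, read 1 -> (B,1)->write 0,move L,goto C. Now: state=C, head=0, tape[-1..3]=00000 (head:  ^)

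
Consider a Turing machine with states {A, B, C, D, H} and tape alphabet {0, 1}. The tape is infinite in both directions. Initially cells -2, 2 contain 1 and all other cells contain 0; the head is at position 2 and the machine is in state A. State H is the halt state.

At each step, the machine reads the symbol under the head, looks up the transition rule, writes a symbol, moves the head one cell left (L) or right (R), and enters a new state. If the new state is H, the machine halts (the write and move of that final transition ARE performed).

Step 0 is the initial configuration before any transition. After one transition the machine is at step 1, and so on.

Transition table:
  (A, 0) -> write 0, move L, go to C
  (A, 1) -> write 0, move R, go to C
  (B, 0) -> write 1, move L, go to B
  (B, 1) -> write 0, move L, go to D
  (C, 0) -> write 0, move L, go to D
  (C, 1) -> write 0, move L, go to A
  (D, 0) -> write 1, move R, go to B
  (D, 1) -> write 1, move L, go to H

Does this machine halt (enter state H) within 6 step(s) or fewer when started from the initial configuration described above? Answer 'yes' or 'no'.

Answer: no

Derivation:
Step 1: in state A at pos 2, read 1 -> (A,1)->write 0,move R,goto C. Now: state=C, head=3, tape[-3..4]=01000000 (head:       ^)
Step 2: in state C at pos 3, read 0 -> (C,0)->write 0,move L,goto D. Now: state=D, head=2, tape[-3..4]=01000000 (head:      ^)
Step 3: in state D at pos 2, read 0 -> (D,0)->write 1,move R,goto B. Now: state=B, head=3, tape[-3..4]=01000100 (head:       ^)
Step 4: in state B at pos 3, read 0 -> (B,0)->write 1,move L,goto B. Now: state=B, head=2, tape[-3..4]=01000110 (head:      ^)
Step 5: in state B at pos 2, read 1 -> (B,1)->write 0,move L,goto D. Now: state=D, head=1, tape[-3..4]=01000010 (head:     ^)
Step 6: in state D at pos 1, read 0 -> (D,0)->write 1,move R,goto B. Now: state=B, head=2, tape[-3..4]=01001010 (head:      ^)
After 6 step(s): state = B (not H) -> not halted within 6 -> no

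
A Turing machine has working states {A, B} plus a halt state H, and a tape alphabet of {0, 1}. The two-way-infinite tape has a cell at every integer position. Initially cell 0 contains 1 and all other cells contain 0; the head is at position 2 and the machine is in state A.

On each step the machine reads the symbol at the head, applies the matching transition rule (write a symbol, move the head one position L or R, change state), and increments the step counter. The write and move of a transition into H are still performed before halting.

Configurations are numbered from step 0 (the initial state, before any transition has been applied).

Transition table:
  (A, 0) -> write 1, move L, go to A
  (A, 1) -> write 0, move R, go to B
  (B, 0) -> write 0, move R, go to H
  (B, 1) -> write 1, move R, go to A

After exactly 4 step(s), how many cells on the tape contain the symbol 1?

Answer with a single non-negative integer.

Answer: 2

Derivation:
Step 1: in state A at pos 2, read 0 -> (A,0)->write 1,move L,goto A. Now: state=A, head=1, tape[-1..3]=01010 (head:   ^)
Step 2: in state A at pos 1, read 0 -> (A,0)->write 1,move L,goto A. Now: state=A, head=0, tape[-1..3]=01110 (head:  ^)
Step 3: in state A at pos 0, read 1 -> (A,1)->write 0,move R,goto B. Now: state=B, head=1, tape[-1..3]=00110 (head:   ^)
Step 4: in state B at pos 1, read 1 -> (B,1)->write 1,move R,goto A. Now: state=A, head=2, tape[-1..3]=00110 (head:    ^)
Cells containing 1 after step 4: {1, 2} -> 2 cell(s)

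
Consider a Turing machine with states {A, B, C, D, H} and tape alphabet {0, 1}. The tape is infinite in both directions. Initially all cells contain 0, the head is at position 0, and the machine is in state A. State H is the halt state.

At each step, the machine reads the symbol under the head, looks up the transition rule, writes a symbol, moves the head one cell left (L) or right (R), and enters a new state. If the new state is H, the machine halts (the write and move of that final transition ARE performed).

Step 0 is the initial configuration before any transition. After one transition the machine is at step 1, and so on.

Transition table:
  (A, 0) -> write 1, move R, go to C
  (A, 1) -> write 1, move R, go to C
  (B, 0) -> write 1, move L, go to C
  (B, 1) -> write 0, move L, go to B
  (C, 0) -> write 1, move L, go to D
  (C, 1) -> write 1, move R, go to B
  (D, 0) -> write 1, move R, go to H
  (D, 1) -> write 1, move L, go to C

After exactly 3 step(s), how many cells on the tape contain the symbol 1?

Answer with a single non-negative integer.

Answer: 2

Derivation:
Step 1: in state A at pos 0, read 0 -> (A,0)->write 1,move R,goto C. Now: state=C, head=1, tape[-1..2]=0100 (head:   ^)
Step 2: in state C at pos 1, read 0 -> (C,0)->write 1,move L,goto D. Now: state=D, head=0, tape[-1..2]=0110 (head:  ^)
Step 3: in state D at pos 0, read 1 -> (D,1)->write 1,move L,goto C. Now: state=C, head=-1, tape[-2..2]=00110 (head:  ^)
Cells containing 1 after step 3: {0, 1} -> 2 cell(s)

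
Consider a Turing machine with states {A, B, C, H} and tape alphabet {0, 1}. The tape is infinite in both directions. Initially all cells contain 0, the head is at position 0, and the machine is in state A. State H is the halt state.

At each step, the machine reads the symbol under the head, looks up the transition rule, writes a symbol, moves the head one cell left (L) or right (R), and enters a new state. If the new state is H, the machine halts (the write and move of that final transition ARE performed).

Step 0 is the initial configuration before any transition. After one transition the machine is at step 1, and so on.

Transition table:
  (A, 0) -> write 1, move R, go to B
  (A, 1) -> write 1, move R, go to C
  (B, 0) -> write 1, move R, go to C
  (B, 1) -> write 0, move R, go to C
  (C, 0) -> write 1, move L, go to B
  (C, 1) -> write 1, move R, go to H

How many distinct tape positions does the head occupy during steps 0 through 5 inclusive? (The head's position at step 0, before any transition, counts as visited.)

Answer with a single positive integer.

Answer: 4

Derivation:
Step 1: in state A at pos 0, read 0 -> (A,0)->write 1,move R,goto B. Now: state=B, head=1, tape[-1..2]=0100 (head:   ^)
Step 2: in state B at pos 1, read 0 -> (B,0)->write 1,move R,goto C. Now: state=C, head=2, tape[-1..3]=01100 (head:    ^)
Step 3: in state C at pos 2, read 0 -> (C,0)->write 1,move L,goto B. Now: state=B, head=1, tape[-1..3]=01110 (head:   ^)
Step 4: in state B at pos 1, read 1 -> (B,1)->write 0,move R,goto C. Now: state=C, head=2, tape[-1..3]=01010 (head:    ^)
Step 5: in state C at pos 2, read 1 -> (C,1)->write 1,move R,goto H. Now: state=H, head=3, tape[-1..4]=010100 (head:     ^)
Head positions at steps 0..5: starting at 0, distinct positions visited = {0, 1, 2, 3} -> 4 position(s)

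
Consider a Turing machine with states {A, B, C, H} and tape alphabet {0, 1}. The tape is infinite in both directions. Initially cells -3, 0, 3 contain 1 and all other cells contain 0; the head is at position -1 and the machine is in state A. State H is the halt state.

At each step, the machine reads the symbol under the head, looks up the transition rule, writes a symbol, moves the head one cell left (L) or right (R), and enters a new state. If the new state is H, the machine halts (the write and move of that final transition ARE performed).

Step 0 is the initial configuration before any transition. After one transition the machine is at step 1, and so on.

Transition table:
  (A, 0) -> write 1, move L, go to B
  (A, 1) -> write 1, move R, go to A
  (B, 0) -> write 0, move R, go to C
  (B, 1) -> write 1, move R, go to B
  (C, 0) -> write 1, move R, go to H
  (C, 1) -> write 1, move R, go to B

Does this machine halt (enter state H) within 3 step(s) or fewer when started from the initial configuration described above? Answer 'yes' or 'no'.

Answer: no

Derivation:
Step 1: in state A at pos -1, read 0 -> (A,0)->write 1,move L,goto B. Now: state=B, head=-2, tape[-4..4]=010110010 (head:   ^)
Step 2: in state B at pos -2, read 0 -> (B,0)->write 0,move R,goto C. Now: state=C, head=-1, tape[-4..4]=010110010 (head:    ^)
Step 3: in state C at pos -1, read 1 -> (C,1)->write 1,move R,goto B. Now: state=B, head=0, tape[-4..4]=010110010 (head:     ^)
After 3 step(s): state = B (not H) -> not halted within 3 -> no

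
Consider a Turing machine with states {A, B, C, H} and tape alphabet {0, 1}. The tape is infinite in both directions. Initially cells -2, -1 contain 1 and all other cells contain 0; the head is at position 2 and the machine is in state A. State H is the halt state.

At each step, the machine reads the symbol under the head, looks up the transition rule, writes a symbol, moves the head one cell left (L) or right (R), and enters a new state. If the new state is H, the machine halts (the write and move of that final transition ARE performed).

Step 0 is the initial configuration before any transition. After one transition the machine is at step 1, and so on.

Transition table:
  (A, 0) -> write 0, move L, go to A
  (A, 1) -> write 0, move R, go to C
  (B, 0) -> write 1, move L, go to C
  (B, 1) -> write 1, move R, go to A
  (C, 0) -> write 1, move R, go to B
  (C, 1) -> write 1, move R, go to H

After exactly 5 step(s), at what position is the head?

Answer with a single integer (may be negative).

Answer: 1

Derivation:
Step 1: in state A at pos 2, read 0 -> (A,0)->write 0,move L,goto A. Now: state=A, head=1, tape[-3..3]=0110000 (head:     ^)
Step 2: in state A at pos 1, read 0 -> (A,0)->write 0,move L,goto A. Now: state=A, head=0, tape[-3..3]=0110000 (head:    ^)
Step 3: in state A at pos 0, read 0 -> (A,0)->write 0,move L,goto A. Now: state=A, head=-1, tape[-3..3]=0110000 (head:   ^)
Step 4: in state A at pos -1, read 1 -> (A,1)->write 0,move R,goto C. Now: state=C, head=0, tape[-3..3]=0100000 (head:    ^)
Step 5: in state C at pos 0, read 0 -> (C,0)->write 1,move R,goto B. Now: state=B, head=1, tape[-3..3]=0101000 (head:     ^)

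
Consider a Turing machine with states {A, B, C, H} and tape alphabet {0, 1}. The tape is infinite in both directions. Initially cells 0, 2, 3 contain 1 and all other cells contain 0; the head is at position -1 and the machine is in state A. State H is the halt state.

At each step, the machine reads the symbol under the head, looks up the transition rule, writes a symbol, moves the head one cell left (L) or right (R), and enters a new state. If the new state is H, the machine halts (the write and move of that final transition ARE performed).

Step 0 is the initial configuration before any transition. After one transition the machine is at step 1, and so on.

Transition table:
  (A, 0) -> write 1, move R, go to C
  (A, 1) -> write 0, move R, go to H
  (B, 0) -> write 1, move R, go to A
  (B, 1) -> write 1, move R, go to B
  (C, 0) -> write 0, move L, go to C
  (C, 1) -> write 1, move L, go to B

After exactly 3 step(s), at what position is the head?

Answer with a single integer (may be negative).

Step 1: in state A at pos -1, read 0 -> (A,0)->write 1,move R,goto C. Now: state=C, head=0, tape[-2..4]=0110110 (head:   ^)
Step 2: in state C at pos 0, read 1 -> (C,1)->write 1,move L,goto B. Now: state=B, head=-1, tape[-2..4]=0110110 (head:  ^)
Step 3: in state B at pos -1, read 1 -> (B,1)->write 1,move R,goto B. Now: state=B, head=0, tape[-2..4]=0110110 (head:   ^)

Answer: 0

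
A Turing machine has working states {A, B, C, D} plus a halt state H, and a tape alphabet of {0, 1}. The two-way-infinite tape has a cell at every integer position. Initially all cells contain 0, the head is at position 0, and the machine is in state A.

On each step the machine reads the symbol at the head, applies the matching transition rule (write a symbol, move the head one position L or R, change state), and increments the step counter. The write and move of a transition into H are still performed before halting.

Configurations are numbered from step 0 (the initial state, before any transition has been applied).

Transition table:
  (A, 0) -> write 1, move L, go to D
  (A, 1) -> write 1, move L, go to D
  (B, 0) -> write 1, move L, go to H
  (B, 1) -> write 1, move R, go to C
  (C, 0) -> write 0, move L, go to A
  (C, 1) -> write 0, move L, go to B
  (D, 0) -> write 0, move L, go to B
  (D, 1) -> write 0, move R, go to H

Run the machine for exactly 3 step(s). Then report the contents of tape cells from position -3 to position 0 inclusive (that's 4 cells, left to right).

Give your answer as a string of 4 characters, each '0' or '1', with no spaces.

Step 1: in state A at pos 0, read 0 -> (A,0)->write 1,move L,goto D. Now: state=D, head=-1, tape[-2..1]=0010 (head:  ^)
Step 2: in state D at pos -1, read 0 -> (D,0)->write 0,move L,goto B. Now: state=B, head=-2, tape[-3..1]=00010 (head:  ^)
Step 3: in state B at pos -2, read 0 -> (B,0)->write 1,move L,goto H. Now: state=H, head=-3, tape[-4..1]=001010 (head:  ^)

Answer: 0101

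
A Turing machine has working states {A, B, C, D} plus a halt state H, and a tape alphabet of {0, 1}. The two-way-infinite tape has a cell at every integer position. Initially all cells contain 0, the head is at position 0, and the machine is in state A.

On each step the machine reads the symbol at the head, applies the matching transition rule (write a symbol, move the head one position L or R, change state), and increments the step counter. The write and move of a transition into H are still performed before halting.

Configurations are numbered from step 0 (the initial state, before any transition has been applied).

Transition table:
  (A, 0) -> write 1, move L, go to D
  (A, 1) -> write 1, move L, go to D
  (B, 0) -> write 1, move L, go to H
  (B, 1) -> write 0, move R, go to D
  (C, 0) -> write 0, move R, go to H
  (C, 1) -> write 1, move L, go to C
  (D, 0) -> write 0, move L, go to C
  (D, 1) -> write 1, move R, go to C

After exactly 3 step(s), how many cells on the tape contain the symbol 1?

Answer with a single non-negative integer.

Step 1: in state A at pos 0, read 0 -> (A,0)->write 1,move L,goto D. Now: state=D, head=-1, tape[-2..1]=0010 (head:  ^)
Step 2: in state D at pos -1, read 0 -> (D,0)->write 0,move L,goto C. Now: state=C, head=-2, tape[-3..1]=00010 (head:  ^)
Step 3: in state C at pos -2, read 0 -> (C,0)->write 0,move R,goto H. Now: state=H, head=-1, tape[-3..1]=00010 (head:   ^)
Cells containing 1 after step 3: {0} -> 1 cell(s)

Answer: 1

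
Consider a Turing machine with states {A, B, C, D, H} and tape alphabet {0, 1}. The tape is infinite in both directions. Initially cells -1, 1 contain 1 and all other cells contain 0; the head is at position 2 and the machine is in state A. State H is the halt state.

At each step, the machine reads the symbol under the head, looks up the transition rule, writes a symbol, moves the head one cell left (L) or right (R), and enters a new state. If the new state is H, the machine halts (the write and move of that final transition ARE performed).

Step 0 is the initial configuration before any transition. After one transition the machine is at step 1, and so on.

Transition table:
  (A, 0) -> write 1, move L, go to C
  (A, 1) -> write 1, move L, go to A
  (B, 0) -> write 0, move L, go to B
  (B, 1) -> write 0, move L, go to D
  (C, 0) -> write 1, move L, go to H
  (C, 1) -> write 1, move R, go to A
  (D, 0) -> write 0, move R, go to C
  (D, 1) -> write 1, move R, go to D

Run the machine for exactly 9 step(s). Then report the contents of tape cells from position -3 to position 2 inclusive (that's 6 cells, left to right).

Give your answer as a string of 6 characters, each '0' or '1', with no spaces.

Answer: 011111

Derivation:
Step 1: in state A at pos 2, read 0 -> (A,0)->write 1,move L,goto C. Now: state=C, head=1, tape[-2..3]=010110 (head:    ^)
Step 2: in state C at pos 1, read 1 -> (C,1)->write 1,move R,goto A. Now: state=A, head=2, tape[-2..3]=010110 (head:     ^)
Step 3: in state A at pos 2, read 1 -> (A,1)->write 1,move L,goto A. Now: state=A, head=1, tape[-2..3]=010110 (head:    ^)
Step 4: in state A at pos 1, read 1 -> (A,1)->write 1,move L,goto A. Now: state=A, head=0, tape[-2..3]=010110 (head:   ^)
Step 5: in state A at pos 0, read 0 -> (A,0)->write 1,move L,goto C. Now: state=C, head=-1, tape[-2..3]=011110 (head:  ^)
Step 6: in state C at pos -1, read 1 -> (C,1)->write 1,move R,goto A. Now: state=A, head=0, tape[-2..3]=011110 (head:   ^)
Step 7: in state A at pos 0, read 1 -> (A,1)->write 1,move L,goto A. Now: state=A, head=-1, tape[-2..3]=011110 (head:  ^)
Step 8: in state A at pos -1, read 1 -> (A,1)->write 1,move L,goto A. Now: state=A, head=-2, tape[-3..3]=0011110 (head:  ^)
Step 9: in state A at pos -2, read 0 -> (A,0)->write 1,move L,goto C. Now: state=C, head=-3, tape[-4..3]=00111110 (head:  ^)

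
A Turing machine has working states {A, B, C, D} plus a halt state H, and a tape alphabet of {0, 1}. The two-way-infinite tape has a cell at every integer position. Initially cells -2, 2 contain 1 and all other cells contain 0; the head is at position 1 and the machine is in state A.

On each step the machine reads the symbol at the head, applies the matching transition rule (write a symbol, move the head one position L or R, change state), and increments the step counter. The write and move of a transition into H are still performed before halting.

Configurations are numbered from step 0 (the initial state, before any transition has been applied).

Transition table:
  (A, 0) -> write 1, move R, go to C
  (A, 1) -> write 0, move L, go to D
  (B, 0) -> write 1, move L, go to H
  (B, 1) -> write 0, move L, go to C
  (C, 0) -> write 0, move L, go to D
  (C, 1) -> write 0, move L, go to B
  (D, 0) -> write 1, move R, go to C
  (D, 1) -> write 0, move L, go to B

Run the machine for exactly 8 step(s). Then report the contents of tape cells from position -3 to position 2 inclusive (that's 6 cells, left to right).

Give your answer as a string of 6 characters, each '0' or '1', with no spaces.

Step 1: in state A at pos 1, read 0 -> (A,0)->write 1,move R,goto C. Now: state=C, head=2, tape[-3..3]=0100110 (head:      ^)
Step 2: in state C at pos 2, read 1 -> (C,1)->write 0,move L,goto B. Now: state=B, head=1, tape[-3..3]=0100100 (head:     ^)
Step 3: in state B at pos 1, read 1 -> (B,1)->write 0,move L,goto C. Now: state=C, head=0, tape[-3..3]=0100000 (head:    ^)
Step 4: in state C at pos 0, read 0 -> (C,0)->write 0,move L,goto D. Now: state=D, head=-1, tape[-3..3]=0100000 (head:   ^)
Step 5: in state D at pos -1, read 0 -> (D,0)->write 1,move R,goto C. Now: state=C, head=0, tape[-3..3]=0110000 (head:    ^)
Step 6: in state C at pos 0, read 0 -> (C,0)->write 0,move L,goto D. Now: state=D, head=-1, tape[-3..3]=0110000 (head:   ^)
Step 7: in state D at pos -1, read 1 -> (D,1)->write 0,move L,goto B. Now: state=B, head=-2, tape[-3..3]=0100000 (head:  ^)
Step 8: in state B at pos -2, read 1 -> (B,1)->write 0,move L,goto C. Now: state=C, head=-3, tape[-4..3]=00000000 (head:  ^)

Answer: 000000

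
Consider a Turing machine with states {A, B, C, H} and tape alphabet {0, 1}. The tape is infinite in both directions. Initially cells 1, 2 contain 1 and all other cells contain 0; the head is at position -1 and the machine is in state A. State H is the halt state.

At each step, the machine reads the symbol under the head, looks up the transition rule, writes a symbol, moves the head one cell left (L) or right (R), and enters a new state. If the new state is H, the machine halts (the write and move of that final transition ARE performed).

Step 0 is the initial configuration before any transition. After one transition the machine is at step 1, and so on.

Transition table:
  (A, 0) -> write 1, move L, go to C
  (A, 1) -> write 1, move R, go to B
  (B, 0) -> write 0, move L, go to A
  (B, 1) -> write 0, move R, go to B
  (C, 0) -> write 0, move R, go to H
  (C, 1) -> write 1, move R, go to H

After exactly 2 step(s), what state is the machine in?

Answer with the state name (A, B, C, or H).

Step 1: in state A at pos -1, read 0 -> (A,0)->write 1,move L,goto C. Now: state=C, head=-2, tape[-3..3]=0010110 (head:  ^)
Step 2: in state C at pos -2, read 0 -> (C,0)->write 0,move R,goto H. Now: state=H, head=-1, tape[-3..3]=0010110 (head:   ^)

Answer: H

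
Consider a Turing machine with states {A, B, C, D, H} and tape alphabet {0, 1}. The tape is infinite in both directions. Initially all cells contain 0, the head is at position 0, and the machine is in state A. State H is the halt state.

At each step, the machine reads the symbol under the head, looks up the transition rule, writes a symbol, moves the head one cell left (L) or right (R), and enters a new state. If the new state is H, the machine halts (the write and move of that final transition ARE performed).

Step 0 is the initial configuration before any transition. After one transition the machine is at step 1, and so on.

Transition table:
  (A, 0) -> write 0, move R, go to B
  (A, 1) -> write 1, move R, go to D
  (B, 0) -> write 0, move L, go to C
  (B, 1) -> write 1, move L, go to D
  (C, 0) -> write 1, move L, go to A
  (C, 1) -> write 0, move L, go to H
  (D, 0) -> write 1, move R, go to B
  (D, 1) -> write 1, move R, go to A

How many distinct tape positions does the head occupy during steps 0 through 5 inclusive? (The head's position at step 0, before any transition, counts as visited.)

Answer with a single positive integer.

Answer: 3

Derivation:
Step 1: in state A at pos 0, read 0 -> (A,0)->write 0,move R,goto B. Now: state=B, head=1, tape[-1..2]=0000 (head:   ^)
Step 2: in state B at pos 1, read 0 -> (B,0)->write 0,move L,goto C. Now: state=C, head=0, tape[-1..2]=0000 (head:  ^)
Step 3: in state C at pos 0, read 0 -> (C,0)->write 1,move L,goto A. Now: state=A, head=-1, tape[-2..2]=00100 (head:  ^)
Step 4: in state A at pos -1, read 0 -> (A,0)->write 0,move R,goto B. Now: state=B, head=0, tape[-2..2]=00100 (head:   ^)
Step 5: in state B at pos 0, read 1 -> (B,1)->write 1,move L,goto D. Now: state=D, head=-1, tape[-2..2]=00100 (head:  ^)
Head positions at steps 0..5: starting at 0, distinct positions visited = {-1, 0, 1} -> 3 position(s)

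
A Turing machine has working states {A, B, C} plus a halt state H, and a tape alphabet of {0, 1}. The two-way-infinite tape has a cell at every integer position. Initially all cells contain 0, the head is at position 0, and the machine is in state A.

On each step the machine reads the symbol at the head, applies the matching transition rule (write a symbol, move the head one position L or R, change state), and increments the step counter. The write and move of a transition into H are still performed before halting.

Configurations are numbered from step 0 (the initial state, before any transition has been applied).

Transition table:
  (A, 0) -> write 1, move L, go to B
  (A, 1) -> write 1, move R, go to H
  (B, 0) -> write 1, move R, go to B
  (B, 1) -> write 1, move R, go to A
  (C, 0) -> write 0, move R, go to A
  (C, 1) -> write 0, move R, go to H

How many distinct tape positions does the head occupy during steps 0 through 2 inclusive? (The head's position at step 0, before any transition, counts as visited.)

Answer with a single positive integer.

Step 1: in state A at pos 0, read 0 -> (A,0)->write 1,move L,goto B. Now: state=B, head=-1, tape[-2..1]=0010 (head:  ^)
Step 2: in state B at pos -1, read 0 -> (B,0)->write 1,move R,goto B. Now: state=B, head=0, tape[-2..1]=0110 (head:   ^)
Head positions at steps 0..2: starting at 0, distinct positions visited = {-1, 0} -> 2 position(s)

Answer: 2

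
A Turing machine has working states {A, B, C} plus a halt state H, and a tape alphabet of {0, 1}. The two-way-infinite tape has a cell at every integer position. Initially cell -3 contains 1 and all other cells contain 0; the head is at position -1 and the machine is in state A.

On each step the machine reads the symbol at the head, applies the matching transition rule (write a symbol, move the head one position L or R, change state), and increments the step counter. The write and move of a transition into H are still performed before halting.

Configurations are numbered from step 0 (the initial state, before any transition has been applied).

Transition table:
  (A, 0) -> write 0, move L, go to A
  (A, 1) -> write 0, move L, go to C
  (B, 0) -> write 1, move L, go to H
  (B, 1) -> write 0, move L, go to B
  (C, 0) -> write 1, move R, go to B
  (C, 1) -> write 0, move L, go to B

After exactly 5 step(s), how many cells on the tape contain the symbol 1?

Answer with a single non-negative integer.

Answer: 2

Derivation:
Step 1: in state A at pos -1, read 0 -> (A,0)->write 0,move L,goto A. Now: state=A, head=-2, tape[-4..0]=01000 (head:   ^)
Step 2: in state A at pos -2, read 0 -> (A,0)->write 0,move L,goto A. Now: state=A, head=-3, tape[-4..0]=01000 (head:  ^)
Step 3: in state A at pos -3, read 1 -> (A,1)->write 0,move L,goto C. Now: state=C, head=-4, tape[-5..0]=000000 (head:  ^)
Step 4: in state C at pos -4, read 0 -> (C,0)->write 1,move R,goto B. Now: state=B, head=-3, tape[-5..0]=010000 (head:   ^)
Step 5: in state B at pos -3, read 0 -> (B,0)->write 1,move L,goto H. Now: state=H, head=-4, tape[-5..0]=011000 (head:  ^)
Cells containing 1 after step 5: {-4, -3} -> 2 cell(s)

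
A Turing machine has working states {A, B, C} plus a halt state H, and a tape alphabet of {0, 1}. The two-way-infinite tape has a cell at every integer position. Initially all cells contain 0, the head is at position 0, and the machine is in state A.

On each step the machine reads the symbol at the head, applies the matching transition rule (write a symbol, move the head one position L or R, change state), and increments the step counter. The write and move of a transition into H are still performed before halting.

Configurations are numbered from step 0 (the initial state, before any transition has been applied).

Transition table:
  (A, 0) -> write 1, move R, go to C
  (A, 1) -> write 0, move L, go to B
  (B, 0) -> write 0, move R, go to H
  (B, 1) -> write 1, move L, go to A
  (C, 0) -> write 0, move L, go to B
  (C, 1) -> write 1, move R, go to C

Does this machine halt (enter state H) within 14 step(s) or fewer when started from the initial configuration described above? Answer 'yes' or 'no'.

Step 1: in state A at pos 0, read 0 -> (A,0)->write 1,move R,goto C. Now: state=C, head=1, tape[-1..2]=0100 (head:   ^)
Step 2: in state C at pos 1, read 0 -> (C,0)->write 0,move L,goto B. Now: state=B, head=0, tape[-1..2]=0100 (head:  ^)
Step 3: in state B at pos 0, read 1 -> (B,1)->write 1,move L,goto A. Now: state=A, head=-1, tape[-2..2]=00100 (head:  ^)
Step 4: in state A at pos -1, read 0 -> (A,0)->write 1,move R,goto C. Now: state=C, head=0, tape[-2..2]=01100 (head:   ^)
Step 5: in state C at pos 0, read 1 -> (C,1)->write 1,move R,goto C. Now: state=C, head=1, tape[-2..2]=01100 (head:    ^)
Step 6: in state C at pos 1, read 0 -> (C,0)->write 0,move L,goto B. Now: state=B, head=0, tape[-2..2]=01100 (head:   ^)
Step 7: in state B at pos 0, read 1 -> (B,1)->write 1,move L,goto A. Now: state=A, head=-1, tape[-2..2]=01100 (head:  ^)
Step 8: in state A at pos -1, read 1 -> (A,1)->write 0,move L,goto B. Now: state=B, head=-2, tape[-3..2]=000100 (head:  ^)
Step 9: in state B at pos -2, read 0 -> (B,0)->write 0,move R,goto H. Now: state=H, head=-1, tape[-3..2]=000100 (head:   ^)
State H reached at step 9; 9 <= 14 -> yes

Answer: yes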